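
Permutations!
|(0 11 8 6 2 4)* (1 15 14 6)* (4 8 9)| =|(0 11 9 4)(1 15 14 6 2 8)| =12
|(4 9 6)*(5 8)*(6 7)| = |(4 9 7 6)(5 8)| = 4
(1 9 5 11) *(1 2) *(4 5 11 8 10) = [0, 9, 1, 3, 5, 8, 6, 7, 10, 11, 4, 2] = (1 9 11 2)(4 5 8 10)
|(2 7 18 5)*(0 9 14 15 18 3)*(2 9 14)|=|(0 14 15 18 5 9 2 7 3)|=9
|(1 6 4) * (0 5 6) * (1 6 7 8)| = |(0 5 7 8 1)(4 6)| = 10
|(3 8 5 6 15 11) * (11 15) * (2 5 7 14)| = 8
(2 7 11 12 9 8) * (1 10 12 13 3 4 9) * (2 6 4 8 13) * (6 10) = (1 6 4 9 13 3 8 10 12)(2 7 11) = [0, 6, 7, 8, 9, 5, 4, 11, 10, 13, 12, 2, 1, 3]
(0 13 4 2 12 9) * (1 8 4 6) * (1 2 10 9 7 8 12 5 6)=[13, 12, 5, 3, 10, 6, 2, 8, 4, 0, 9, 11, 7, 1]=(0 13 1 12 7 8 4 10 9)(2 5 6)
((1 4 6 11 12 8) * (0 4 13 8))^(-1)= (0 12 11 6 4)(1 8 13)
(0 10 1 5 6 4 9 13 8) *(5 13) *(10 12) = [12, 13, 2, 3, 9, 6, 4, 7, 0, 5, 1, 11, 10, 8] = (0 12 10 1 13 8)(4 9 5 6)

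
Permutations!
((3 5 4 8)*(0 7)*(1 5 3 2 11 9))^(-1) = (0 7)(1 9 11 2 8 4 5)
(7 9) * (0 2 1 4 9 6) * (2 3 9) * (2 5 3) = (0 2 1 4 5 3 9 7 6) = [2, 4, 1, 9, 5, 3, 0, 6, 8, 7]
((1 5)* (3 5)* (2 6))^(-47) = (1 3 5)(2 6)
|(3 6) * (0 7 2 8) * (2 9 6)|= |(0 7 9 6 3 2 8)|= 7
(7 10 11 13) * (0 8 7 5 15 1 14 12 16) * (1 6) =[8, 14, 2, 3, 4, 15, 1, 10, 7, 9, 11, 13, 16, 5, 12, 6, 0] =(0 8 7 10 11 13 5 15 6 1 14 12 16)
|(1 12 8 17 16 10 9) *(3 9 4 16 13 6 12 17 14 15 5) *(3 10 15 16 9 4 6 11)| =|(1 17 13 11 3 4 9)(5 10 6 12 8 14 16 15)| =56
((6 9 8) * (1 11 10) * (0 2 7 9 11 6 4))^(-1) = (0 4 8 9 7 2)(1 10 11 6)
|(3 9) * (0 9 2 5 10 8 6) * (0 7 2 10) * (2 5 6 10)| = 14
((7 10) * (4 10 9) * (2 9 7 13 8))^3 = (2 10)(4 8)(9 13)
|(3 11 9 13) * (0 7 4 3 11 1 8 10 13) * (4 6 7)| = 18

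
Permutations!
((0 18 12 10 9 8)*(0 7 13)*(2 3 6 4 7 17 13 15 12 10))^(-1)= ((0 18 10 9 8 17 13)(2 3 6 4 7 15 12))^(-1)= (0 13 17 8 9 10 18)(2 12 15 7 4 6 3)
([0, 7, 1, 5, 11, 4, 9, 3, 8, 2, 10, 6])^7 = (1 9 11 5 7 2 6 4 3)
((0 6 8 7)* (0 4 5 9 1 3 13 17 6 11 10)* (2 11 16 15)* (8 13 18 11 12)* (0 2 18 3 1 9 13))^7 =((0 16 15 18 11 10 2 12 8 7 4 5 13 17 6))^7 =(0 12 6 2 17 10 13 11 5 18 4 15 7 16 8)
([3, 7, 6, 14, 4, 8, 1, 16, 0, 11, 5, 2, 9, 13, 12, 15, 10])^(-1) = (0 8 5 10 16 7 1 6 2 11 9 12 14 3)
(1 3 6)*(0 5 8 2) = (0 5 8 2)(1 3 6) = [5, 3, 0, 6, 4, 8, 1, 7, 2]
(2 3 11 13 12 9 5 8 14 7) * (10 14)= [0, 1, 3, 11, 4, 8, 6, 2, 10, 5, 14, 13, 9, 12, 7]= (2 3 11 13 12 9 5 8 10 14 7)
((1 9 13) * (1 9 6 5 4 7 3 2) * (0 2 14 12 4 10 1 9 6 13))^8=(0 9 2)(1 5 13 10 6)(3 4 14 7 12)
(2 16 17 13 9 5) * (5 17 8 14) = (2 16 8 14 5)(9 17 13) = [0, 1, 16, 3, 4, 2, 6, 7, 14, 17, 10, 11, 12, 9, 5, 15, 8, 13]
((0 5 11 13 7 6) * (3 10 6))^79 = (0 6 10 3 7 13 11 5)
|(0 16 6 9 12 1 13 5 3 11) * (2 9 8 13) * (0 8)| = 60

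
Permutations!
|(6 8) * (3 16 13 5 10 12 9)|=|(3 16 13 5 10 12 9)(6 8)|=14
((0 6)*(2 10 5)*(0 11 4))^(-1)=((0 6 11 4)(2 10 5))^(-1)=(0 4 11 6)(2 5 10)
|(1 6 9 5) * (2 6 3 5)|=3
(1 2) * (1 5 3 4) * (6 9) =(1 2 5 3 4)(6 9) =[0, 2, 5, 4, 1, 3, 9, 7, 8, 6]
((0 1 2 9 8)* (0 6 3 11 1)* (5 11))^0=((1 2 9 8 6 3 5 11))^0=(11)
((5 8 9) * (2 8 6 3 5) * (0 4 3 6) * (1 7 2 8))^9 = (0 4 3 5)(8 9)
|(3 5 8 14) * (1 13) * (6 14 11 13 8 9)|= |(1 8 11 13)(3 5 9 6 14)|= 20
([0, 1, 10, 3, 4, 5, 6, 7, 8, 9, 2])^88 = (10)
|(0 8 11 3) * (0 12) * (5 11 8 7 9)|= |(0 7 9 5 11 3 12)|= 7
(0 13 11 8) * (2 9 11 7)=(0 13 7 2 9 11 8)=[13, 1, 9, 3, 4, 5, 6, 2, 0, 11, 10, 8, 12, 7]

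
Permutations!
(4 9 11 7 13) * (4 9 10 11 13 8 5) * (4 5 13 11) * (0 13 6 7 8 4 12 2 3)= (0 13 9 11 8 6 7 4 10 12 2 3)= [13, 1, 3, 0, 10, 5, 7, 4, 6, 11, 12, 8, 2, 9]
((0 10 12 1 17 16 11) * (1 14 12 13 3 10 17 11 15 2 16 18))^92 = (0 18 11 17 1)(2 15 16)(3 13 10)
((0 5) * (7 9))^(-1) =((0 5)(7 9))^(-1) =(0 5)(7 9)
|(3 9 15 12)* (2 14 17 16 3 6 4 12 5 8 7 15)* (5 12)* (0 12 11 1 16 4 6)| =|(0 12)(1 16 3 9 2 14 17 4 5 8 7 15 11)| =26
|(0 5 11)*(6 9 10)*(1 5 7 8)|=|(0 7 8 1 5 11)(6 9 10)|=6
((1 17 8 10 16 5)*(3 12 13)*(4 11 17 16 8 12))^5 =((1 16 5)(3 4 11 17 12 13)(8 10))^5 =(1 5 16)(3 13 12 17 11 4)(8 10)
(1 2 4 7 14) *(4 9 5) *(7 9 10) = (1 2 10 7 14)(4 9 5) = [0, 2, 10, 3, 9, 4, 6, 14, 8, 5, 7, 11, 12, 13, 1]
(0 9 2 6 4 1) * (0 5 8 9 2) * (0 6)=(0 2)(1 5 8 9 6 4)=[2, 5, 0, 3, 1, 8, 4, 7, 9, 6]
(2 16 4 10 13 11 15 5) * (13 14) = (2 16 4 10 14 13 11 15 5) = [0, 1, 16, 3, 10, 2, 6, 7, 8, 9, 14, 15, 12, 11, 13, 5, 4]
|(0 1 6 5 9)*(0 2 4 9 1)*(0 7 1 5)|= 12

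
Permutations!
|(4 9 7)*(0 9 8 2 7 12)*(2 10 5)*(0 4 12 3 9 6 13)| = 42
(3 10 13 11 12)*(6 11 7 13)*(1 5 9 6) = (1 5 9 6 11 12 3 10)(7 13) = [0, 5, 2, 10, 4, 9, 11, 13, 8, 6, 1, 12, 3, 7]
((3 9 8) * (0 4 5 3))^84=((0 4 5 3 9 8))^84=(9)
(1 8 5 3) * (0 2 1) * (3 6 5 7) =(0 2 1 8 7 3)(5 6) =[2, 8, 1, 0, 4, 6, 5, 3, 7]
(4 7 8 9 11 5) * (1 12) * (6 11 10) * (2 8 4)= (1 12)(2 8 9 10 6 11 5)(4 7)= [0, 12, 8, 3, 7, 2, 11, 4, 9, 10, 6, 5, 1]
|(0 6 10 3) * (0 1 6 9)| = |(0 9)(1 6 10 3)| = 4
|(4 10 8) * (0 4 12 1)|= 6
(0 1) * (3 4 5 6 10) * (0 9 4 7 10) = [1, 9, 2, 7, 5, 6, 0, 10, 8, 4, 3] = (0 1 9 4 5 6)(3 7 10)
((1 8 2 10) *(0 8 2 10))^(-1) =(0 2 1 10 8)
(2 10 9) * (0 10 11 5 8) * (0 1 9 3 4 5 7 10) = (1 9 2 11 7 10 3 4 5 8) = [0, 9, 11, 4, 5, 8, 6, 10, 1, 2, 3, 7]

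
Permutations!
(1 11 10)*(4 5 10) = (1 11 4 5 10) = [0, 11, 2, 3, 5, 10, 6, 7, 8, 9, 1, 4]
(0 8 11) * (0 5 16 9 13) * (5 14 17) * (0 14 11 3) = [8, 1, 2, 0, 4, 16, 6, 7, 3, 13, 10, 11, 12, 14, 17, 15, 9, 5] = (0 8 3)(5 16 9 13 14 17)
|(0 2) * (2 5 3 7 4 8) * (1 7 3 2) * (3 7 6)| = 6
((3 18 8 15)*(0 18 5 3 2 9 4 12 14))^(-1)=((0 18 8 15 2 9 4 12 14)(3 5))^(-1)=(0 14 12 4 9 2 15 8 18)(3 5)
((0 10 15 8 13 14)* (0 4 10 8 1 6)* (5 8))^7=((0 5 8 13 14 4 10 15 1 6))^7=(0 15 14 5 1 4 8 6 10 13)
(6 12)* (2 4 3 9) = [0, 1, 4, 9, 3, 5, 12, 7, 8, 2, 10, 11, 6] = (2 4 3 9)(6 12)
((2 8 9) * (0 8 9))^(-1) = (0 8)(2 9)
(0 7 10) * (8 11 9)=(0 7 10)(8 11 9)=[7, 1, 2, 3, 4, 5, 6, 10, 11, 8, 0, 9]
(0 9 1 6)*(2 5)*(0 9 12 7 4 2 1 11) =(0 12 7 4 2 5 1 6 9 11) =[12, 6, 5, 3, 2, 1, 9, 4, 8, 11, 10, 0, 7]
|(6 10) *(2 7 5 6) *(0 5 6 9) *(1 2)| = 15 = |(0 5 9)(1 2 7 6 10)|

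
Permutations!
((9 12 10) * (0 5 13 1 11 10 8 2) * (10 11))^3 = (0 1 12)(2 13 9)(5 10 8)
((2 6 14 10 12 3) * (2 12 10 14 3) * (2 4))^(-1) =(14)(2 4 12 3 6)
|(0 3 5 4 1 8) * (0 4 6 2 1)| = 8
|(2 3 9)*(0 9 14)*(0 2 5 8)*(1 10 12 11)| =12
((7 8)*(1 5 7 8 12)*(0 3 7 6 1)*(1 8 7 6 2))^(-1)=((0 3 6 8 7 12)(1 5 2))^(-1)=(0 12 7 8 6 3)(1 2 5)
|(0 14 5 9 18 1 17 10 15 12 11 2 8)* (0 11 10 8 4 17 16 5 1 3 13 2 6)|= 15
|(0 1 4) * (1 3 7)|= |(0 3 7 1 4)|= 5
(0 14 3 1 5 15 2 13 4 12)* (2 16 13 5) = (0 14 3 1 2 5 15 16 13 4 12) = [14, 2, 5, 1, 12, 15, 6, 7, 8, 9, 10, 11, 0, 4, 3, 16, 13]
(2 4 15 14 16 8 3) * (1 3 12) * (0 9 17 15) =(0 9 17 15 14 16 8 12 1 3 2 4) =[9, 3, 4, 2, 0, 5, 6, 7, 12, 17, 10, 11, 1, 13, 16, 14, 8, 15]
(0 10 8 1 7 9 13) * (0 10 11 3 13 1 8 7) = [11, 0, 2, 13, 4, 5, 6, 9, 8, 1, 7, 3, 12, 10] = (0 11 3 13 10 7 9 1)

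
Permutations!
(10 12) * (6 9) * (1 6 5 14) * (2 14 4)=(1 6 9 5 4 2 14)(10 12)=[0, 6, 14, 3, 2, 4, 9, 7, 8, 5, 12, 11, 10, 13, 1]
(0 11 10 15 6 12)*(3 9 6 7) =(0 11 10 15 7 3 9 6 12) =[11, 1, 2, 9, 4, 5, 12, 3, 8, 6, 15, 10, 0, 13, 14, 7]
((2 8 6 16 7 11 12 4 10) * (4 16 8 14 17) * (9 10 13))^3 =(2 4 10 17 9 14 13)(6 8)(7 16 12 11)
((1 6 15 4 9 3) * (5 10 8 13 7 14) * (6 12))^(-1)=((1 12 6 15 4 9 3)(5 10 8 13 7 14))^(-1)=(1 3 9 4 15 6 12)(5 14 7 13 8 10)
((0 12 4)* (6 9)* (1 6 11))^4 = ((0 12 4)(1 6 9 11))^4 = (0 12 4)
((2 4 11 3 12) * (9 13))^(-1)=((2 4 11 3 12)(9 13))^(-1)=(2 12 3 11 4)(9 13)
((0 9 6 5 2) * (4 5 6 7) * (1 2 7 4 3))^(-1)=(0 2 1 3 7 5 4 9)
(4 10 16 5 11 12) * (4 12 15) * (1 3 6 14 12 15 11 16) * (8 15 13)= (1 3 6 14 12 13 8 15 4 10)(5 16)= [0, 3, 2, 6, 10, 16, 14, 7, 15, 9, 1, 11, 13, 8, 12, 4, 5]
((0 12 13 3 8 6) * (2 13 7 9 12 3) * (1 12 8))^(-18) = (13)(0 8 7 1)(3 6 9 12)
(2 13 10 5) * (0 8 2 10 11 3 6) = (0 8 2 13 11 3 6)(5 10) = [8, 1, 13, 6, 4, 10, 0, 7, 2, 9, 5, 3, 12, 11]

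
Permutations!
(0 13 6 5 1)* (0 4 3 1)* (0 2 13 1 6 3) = (0 1 4)(2 13 3 6 5) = [1, 4, 13, 6, 0, 2, 5, 7, 8, 9, 10, 11, 12, 3]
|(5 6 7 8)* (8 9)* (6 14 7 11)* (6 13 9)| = 8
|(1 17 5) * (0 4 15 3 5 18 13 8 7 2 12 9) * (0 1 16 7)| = 15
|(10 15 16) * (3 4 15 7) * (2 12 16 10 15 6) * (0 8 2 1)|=12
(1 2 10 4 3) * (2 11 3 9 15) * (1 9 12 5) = (1 11 3 9 15 2 10 4 12 5) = [0, 11, 10, 9, 12, 1, 6, 7, 8, 15, 4, 3, 5, 13, 14, 2]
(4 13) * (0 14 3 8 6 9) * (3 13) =(0 14 13 4 3 8 6 9) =[14, 1, 2, 8, 3, 5, 9, 7, 6, 0, 10, 11, 12, 4, 13]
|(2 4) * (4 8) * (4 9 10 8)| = |(2 4)(8 9 10)| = 6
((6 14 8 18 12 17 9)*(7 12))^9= ((6 14 8 18 7 12 17 9))^9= (6 14 8 18 7 12 17 9)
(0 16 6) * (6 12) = (0 16 12 6) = [16, 1, 2, 3, 4, 5, 0, 7, 8, 9, 10, 11, 6, 13, 14, 15, 12]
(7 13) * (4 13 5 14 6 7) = (4 13)(5 14 6 7) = [0, 1, 2, 3, 13, 14, 7, 5, 8, 9, 10, 11, 12, 4, 6]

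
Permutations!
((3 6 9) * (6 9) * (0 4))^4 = ((0 4)(3 9))^4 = (9)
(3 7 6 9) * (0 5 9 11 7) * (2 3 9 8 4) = (0 5 8 4 2 3)(6 11 7) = [5, 1, 3, 0, 2, 8, 11, 6, 4, 9, 10, 7]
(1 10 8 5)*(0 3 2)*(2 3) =(0 2)(1 10 8 5) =[2, 10, 0, 3, 4, 1, 6, 7, 5, 9, 8]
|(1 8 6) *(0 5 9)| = |(0 5 9)(1 8 6)| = 3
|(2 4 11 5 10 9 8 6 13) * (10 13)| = 20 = |(2 4 11 5 13)(6 10 9 8)|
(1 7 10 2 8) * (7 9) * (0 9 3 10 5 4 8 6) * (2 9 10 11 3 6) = [10, 6, 2, 11, 8, 4, 0, 5, 1, 7, 9, 3] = (0 10 9 7 5 4 8 1 6)(3 11)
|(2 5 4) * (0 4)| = 4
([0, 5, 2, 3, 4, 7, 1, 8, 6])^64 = [0, 6, 2, 3, 4, 1, 8, 5, 7]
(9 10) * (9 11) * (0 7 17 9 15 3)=(0 7 17 9 10 11 15 3)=[7, 1, 2, 0, 4, 5, 6, 17, 8, 10, 11, 15, 12, 13, 14, 3, 16, 9]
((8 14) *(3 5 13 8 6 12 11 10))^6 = ((3 5 13 8 14 6 12 11 10))^6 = (3 12 8)(5 11 14)(6 13 10)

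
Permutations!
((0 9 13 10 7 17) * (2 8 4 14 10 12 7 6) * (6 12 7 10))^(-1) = (0 17 7 13 9)(2 6 14 4 8)(10 12)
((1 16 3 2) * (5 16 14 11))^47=((1 14 11 5 16 3 2))^47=(1 3 5 14 2 16 11)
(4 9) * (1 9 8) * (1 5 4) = [0, 9, 2, 3, 8, 4, 6, 7, 5, 1] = (1 9)(4 8 5)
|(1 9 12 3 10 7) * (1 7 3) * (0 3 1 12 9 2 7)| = 6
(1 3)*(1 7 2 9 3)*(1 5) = (1 5)(2 9 3 7) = [0, 5, 9, 7, 4, 1, 6, 2, 8, 3]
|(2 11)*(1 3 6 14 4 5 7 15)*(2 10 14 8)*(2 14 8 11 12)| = |(1 3 6 11 10 8 14 4 5 7 15)(2 12)| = 22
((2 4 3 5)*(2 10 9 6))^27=((2 4 3 5 10 9 6))^27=(2 6 9 10 5 3 4)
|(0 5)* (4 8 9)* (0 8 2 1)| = 7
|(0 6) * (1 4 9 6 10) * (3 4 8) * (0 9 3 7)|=10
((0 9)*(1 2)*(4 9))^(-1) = (0 9 4)(1 2)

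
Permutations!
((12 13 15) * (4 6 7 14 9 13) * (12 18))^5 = (4 13 6 15 7 18 14 12 9)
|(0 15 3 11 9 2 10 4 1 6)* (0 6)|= |(0 15 3 11 9 2 10 4 1)|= 9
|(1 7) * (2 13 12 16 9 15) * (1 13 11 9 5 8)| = |(1 7 13 12 16 5 8)(2 11 9 15)| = 28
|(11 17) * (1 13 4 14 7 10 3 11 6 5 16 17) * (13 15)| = 36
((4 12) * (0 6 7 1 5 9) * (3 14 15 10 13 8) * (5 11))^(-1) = (0 9 5 11 1 7 6)(3 8 13 10 15 14)(4 12)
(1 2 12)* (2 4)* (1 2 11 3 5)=(1 4 11 3 5)(2 12)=[0, 4, 12, 5, 11, 1, 6, 7, 8, 9, 10, 3, 2]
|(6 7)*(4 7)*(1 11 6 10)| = 6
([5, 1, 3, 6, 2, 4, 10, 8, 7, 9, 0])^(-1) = [10, 1, 4, 2, 5, 0, 3, 8, 7, 9, 6]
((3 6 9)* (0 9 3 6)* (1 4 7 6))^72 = (0 1 7 3 9 4 6)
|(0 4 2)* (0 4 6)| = |(0 6)(2 4)| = 2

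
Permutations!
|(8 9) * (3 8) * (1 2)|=6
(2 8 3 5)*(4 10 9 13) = [0, 1, 8, 5, 10, 2, 6, 7, 3, 13, 9, 11, 12, 4] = (2 8 3 5)(4 10 9 13)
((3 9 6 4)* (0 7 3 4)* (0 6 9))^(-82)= (9)(0 3 7)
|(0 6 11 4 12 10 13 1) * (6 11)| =7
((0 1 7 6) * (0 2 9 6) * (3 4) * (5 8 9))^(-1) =(0 7 1)(2 6 9 8 5)(3 4)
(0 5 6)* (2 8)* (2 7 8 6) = (0 5 2 6)(7 8) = [5, 1, 6, 3, 4, 2, 0, 8, 7]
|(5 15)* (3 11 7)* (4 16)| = 6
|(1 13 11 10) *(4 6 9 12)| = |(1 13 11 10)(4 6 9 12)| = 4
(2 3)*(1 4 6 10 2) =[0, 4, 3, 1, 6, 5, 10, 7, 8, 9, 2] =(1 4 6 10 2 3)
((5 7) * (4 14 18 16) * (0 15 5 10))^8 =(18)(0 7 15 10 5)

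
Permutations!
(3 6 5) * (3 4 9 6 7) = (3 7)(4 9 6 5) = [0, 1, 2, 7, 9, 4, 5, 3, 8, 6]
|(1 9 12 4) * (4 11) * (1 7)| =6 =|(1 9 12 11 4 7)|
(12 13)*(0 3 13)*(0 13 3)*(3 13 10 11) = (3 13 12 10 11) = [0, 1, 2, 13, 4, 5, 6, 7, 8, 9, 11, 3, 10, 12]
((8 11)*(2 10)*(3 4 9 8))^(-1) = ((2 10)(3 4 9 8 11))^(-1) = (2 10)(3 11 8 9 4)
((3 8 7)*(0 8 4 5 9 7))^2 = (3 5 7 4 9)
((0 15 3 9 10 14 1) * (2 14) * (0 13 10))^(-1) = ((0 15 3 9)(1 13 10 2 14))^(-1) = (0 9 3 15)(1 14 2 10 13)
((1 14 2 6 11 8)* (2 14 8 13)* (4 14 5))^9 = ((1 8)(2 6 11 13)(4 14 5))^9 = (14)(1 8)(2 6 11 13)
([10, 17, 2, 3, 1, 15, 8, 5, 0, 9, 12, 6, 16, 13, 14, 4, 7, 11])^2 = (0 12 7 15 1 11 8 10 16 5 4 17 6)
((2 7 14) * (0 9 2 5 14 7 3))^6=((0 9 2 3)(5 14))^6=(14)(0 2)(3 9)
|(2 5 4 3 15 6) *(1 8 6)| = |(1 8 6 2 5 4 3 15)| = 8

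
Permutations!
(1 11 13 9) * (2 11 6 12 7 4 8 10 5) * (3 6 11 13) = (1 11 3 6 12 7 4 8 10 5 2 13 9) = [0, 11, 13, 6, 8, 2, 12, 4, 10, 1, 5, 3, 7, 9]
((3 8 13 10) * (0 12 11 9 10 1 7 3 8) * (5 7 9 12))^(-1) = ((0 5 7 3)(1 9 10 8 13)(11 12))^(-1) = (0 3 7 5)(1 13 8 10 9)(11 12)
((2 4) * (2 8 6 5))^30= (8)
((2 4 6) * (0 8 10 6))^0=((0 8 10 6 2 4))^0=(10)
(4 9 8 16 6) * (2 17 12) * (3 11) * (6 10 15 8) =(2 17 12)(3 11)(4 9 6)(8 16 10 15) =[0, 1, 17, 11, 9, 5, 4, 7, 16, 6, 15, 3, 2, 13, 14, 8, 10, 12]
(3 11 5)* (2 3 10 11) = [0, 1, 3, 2, 4, 10, 6, 7, 8, 9, 11, 5] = (2 3)(5 10 11)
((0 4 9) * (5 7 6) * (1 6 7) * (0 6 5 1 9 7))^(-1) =(0 7 4)(1 6 9 5)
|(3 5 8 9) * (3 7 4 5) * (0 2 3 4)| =|(0 2 3 4 5 8 9 7)| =8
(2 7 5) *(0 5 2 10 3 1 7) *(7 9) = (0 5 10 3 1 9 7 2) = [5, 9, 0, 1, 4, 10, 6, 2, 8, 7, 3]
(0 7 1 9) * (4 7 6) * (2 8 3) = (0 6 4 7 1 9)(2 8 3) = [6, 9, 8, 2, 7, 5, 4, 1, 3, 0]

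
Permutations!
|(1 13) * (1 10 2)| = 4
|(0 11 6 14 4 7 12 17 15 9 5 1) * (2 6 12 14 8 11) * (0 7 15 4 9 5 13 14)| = 12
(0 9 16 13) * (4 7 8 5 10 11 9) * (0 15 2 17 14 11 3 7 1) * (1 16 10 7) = [4, 0, 17, 1, 16, 7, 6, 8, 5, 10, 3, 9, 12, 15, 11, 2, 13, 14] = (0 4 16 13 15 2 17 14 11 9 10 3 1)(5 7 8)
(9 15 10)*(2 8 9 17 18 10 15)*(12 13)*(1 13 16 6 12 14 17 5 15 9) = [0, 13, 8, 3, 4, 15, 12, 7, 1, 2, 5, 11, 16, 14, 17, 9, 6, 18, 10] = (1 13 14 17 18 10 5 15 9 2 8)(6 12 16)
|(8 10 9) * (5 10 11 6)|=|(5 10 9 8 11 6)|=6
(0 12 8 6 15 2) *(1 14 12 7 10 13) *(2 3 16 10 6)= (0 7 6 15 3 16 10 13 1 14 12 8 2)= [7, 14, 0, 16, 4, 5, 15, 6, 2, 9, 13, 11, 8, 1, 12, 3, 10]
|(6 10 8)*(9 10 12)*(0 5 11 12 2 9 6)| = |(0 5 11 12 6 2 9 10 8)| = 9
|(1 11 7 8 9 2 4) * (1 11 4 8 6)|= 15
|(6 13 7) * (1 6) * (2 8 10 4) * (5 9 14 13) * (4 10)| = 21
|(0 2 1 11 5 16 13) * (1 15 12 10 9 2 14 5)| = 10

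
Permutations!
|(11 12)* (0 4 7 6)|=|(0 4 7 6)(11 12)|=4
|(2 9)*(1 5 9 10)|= 5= |(1 5 9 2 10)|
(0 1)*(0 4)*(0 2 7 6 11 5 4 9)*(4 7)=[1, 9, 4, 3, 2, 7, 11, 6, 8, 0, 10, 5]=(0 1 9)(2 4)(5 7 6 11)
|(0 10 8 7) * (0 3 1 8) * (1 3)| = 6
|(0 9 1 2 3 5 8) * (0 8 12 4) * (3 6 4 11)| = |(0 9 1 2 6 4)(3 5 12 11)| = 12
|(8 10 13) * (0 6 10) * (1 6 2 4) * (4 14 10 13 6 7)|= 21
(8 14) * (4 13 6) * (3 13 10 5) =(3 13 6 4 10 5)(8 14) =[0, 1, 2, 13, 10, 3, 4, 7, 14, 9, 5, 11, 12, 6, 8]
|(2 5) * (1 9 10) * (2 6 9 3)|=7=|(1 3 2 5 6 9 10)|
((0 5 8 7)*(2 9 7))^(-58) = (0 8 9)(2 7 5)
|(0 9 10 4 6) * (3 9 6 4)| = |(0 6)(3 9 10)| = 6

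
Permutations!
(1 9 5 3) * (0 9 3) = (0 9 5)(1 3) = [9, 3, 2, 1, 4, 0, 6, 7, 8, 5]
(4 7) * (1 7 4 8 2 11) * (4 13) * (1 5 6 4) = (1 7 8 2 11 5 6 4 13) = [0, 7, 11, 3, 13, 6, 4, 8, 2, 9, 10, 5, 12, 1]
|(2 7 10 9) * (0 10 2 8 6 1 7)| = |(0 10 9 8 6 1 7 2)| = 8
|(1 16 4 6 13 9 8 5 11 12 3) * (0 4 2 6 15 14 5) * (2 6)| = 14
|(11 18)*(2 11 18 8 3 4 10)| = 6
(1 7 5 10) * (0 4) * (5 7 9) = [4, 9, 2, 3, 0, 10, 6, 7, 8, 5, 1] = (0 4)(1 9 5 10)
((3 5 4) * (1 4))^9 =((1 4 3 5))^9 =(1 4 3 5)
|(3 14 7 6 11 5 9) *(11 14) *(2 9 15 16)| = 21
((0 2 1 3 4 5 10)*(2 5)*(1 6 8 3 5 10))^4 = (10)(2 4 3 8 6)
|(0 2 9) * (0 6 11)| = |(0 2 9 6 11)| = 5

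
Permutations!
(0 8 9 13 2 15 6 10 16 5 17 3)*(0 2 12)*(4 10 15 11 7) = (0 8 9 13 12)(2 11 7 4 10 16 5 17 3)(6 15) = [8, 1, 11, 2, 10, 17, 15, 4, 9, 13, 16, 7, 0, 12, 14, 6, 5, 3]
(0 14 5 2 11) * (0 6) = [14, 1, 11, 3, 4, 2, 0, 7, 8, 9, 10, 6, 12, 13, 5] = (0 14 5 2 11 6)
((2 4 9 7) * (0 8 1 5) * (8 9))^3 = ((0 9 7 2 4 8 1 5))^3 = (0 2 1 9 4 5 7 8)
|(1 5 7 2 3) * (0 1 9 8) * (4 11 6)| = 24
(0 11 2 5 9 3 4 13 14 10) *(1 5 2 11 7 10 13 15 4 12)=[7, 5, 2, 12, 15, 9, 6, 10, 8, 3, 0, 11, 1, 14, 13, 4]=(0 7 10)(1 5 9 3 12)(4 15)(13 14)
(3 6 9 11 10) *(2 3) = [0, 1, 3, 6, 4, 5, 9, 7, 8, 11, 2, 10] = (2 3 6 9 11 10)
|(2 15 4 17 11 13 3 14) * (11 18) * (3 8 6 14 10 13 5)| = 13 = |(2 15 4 17 18 11 5 3 10 13 8 6 14)|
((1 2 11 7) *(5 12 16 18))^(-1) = ((1 2 11 7)(5 12 16 18))^(-1) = (1 7 11 2)(5 18 16 12)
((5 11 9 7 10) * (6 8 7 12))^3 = ((5 11 9 12 6 8 7 10))^3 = (5 12 7 11 6 10 9 8)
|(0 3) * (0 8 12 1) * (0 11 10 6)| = 8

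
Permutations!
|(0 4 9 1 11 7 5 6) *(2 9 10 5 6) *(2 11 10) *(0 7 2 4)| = |(1 10 5 11 2 9)(6 7)| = 6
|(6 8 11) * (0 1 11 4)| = 6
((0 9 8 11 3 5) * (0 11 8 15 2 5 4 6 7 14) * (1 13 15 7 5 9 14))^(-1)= ((0 14)(1 13 15 2 9 7)(3 4 6 5 11))^(-1)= (0 14)(1 7 9 2 15 13)(3 11 5 6 4)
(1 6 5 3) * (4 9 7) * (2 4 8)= (1 6 5 3)(2 4 9 7 8)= [0, 6, 4, 1, 9, 3, 5, 8, 2, 7]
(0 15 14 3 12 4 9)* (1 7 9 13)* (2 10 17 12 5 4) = [15, 7, 10, 5, 13, 4, 6, 9, 8, 0, 17, 11, 2, 1, 3, 14, 16, 12] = (0 15 14 3 5 4 13 1 7 9)(2 10 17 12)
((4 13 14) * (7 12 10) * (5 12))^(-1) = (4 14 13)(5 7 10 12)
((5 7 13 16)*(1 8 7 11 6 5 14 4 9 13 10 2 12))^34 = ((1 8 7 10 2 12)(4 9 13 16 14)(5 11 6))^34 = (1 2 7)(4 14 16 13 9)(5 11 6)(8 12 10)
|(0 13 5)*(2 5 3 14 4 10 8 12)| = 10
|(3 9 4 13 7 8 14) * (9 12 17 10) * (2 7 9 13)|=|(2 7 8 14 3 12 17 10 13 9 4)|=11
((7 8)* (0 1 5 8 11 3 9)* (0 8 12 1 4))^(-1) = (0 4)(1 12 5)(3 11 7 8 9)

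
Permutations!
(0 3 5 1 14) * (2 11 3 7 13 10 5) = (0 7 13 10 5 1 14)(2 11 3) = [7, 14, 11, 2, 4, 1, 6, 13, 8, 9, 5, 3, 12, 10, 0]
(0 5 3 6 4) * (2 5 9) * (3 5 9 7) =(0 7 3 6 4)(2 9) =[7, 1, 9, 6, 0, 5, 4, 3, 8, 2]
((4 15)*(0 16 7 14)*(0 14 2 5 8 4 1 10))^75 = ((0 16 7 2 5 8 4 15 1 10))^75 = (0 8)(1 2)(4 16)(5 10)(7 15)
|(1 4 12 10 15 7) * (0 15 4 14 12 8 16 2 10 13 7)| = |(0 15)(1 14 12 13 7)(2 10 4 8 16)| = 10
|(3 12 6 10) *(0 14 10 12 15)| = 10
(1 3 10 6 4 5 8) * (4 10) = (1 3 4 5 8)(6 10) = [0, 3, 2, 4, 5, 8, 10, 7, 1, 9, 6]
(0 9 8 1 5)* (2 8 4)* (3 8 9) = [3, 5, 9, 8, 2, 0, 6, 7, 1, 4] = (0 3 8 1 5)(2 9 4)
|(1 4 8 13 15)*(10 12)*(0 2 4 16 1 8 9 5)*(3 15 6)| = |(0 2 4 9 5)(1 16)(3 15 8 13 6)(10 12)| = 10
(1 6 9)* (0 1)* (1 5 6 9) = (0 5 6 1 9) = [5, 9, 2, 3, 4, 6, 1, 7, 8, 0]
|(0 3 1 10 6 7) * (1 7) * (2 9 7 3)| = 12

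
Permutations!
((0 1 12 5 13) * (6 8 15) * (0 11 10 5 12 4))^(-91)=(0 4 1)(5 13 11 10)(6 15 8)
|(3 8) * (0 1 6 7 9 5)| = 6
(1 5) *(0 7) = (0 7)(1 5) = [7, 5, 2, 3, 4, 1, 6, 0]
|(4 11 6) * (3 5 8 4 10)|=|(3 5 8 4 11 6 10)|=7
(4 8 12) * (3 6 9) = (3 6 9)(4 8 12) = [0, 1, 2, 6, 8, 5, 9, 7, 12, 3, 10, 11, 4]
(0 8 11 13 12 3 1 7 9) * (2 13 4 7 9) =[8, 9, 13, 1, 7, 5, 6, 2, 11, 0, 10, 4, 3, 12] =(0 8 11 4 7 2 13 12 3 1 9)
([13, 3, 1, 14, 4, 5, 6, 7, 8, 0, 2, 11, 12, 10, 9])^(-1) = (0 9 14 3 1 2 10 13)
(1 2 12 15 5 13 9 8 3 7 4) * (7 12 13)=(1 2 13 9 8 3 12 15 5 7 4)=[0, 2, 13, 12, 1, 7, 6, 4, 3, 8, 10, 11, 15, 9, 14, 5]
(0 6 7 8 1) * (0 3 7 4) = (0 6 4)(1 3 7 8) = [6, 3, 2, 7, 0, 5, 4, 8, 1]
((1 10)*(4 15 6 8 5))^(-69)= ((1 10)(4 15 6 8 5))^(-69)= (1 10)(4 15 6 8 5)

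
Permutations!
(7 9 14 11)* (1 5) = (1 5)(7 9 14 11) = [0, 5, 2, 3, 4, 1, 6, 9, 8, 14, 10, 7, 12, 13, 11]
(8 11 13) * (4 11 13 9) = (4 11 9)(8 13) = [0, 1, 2, 3, 11, 5, 6, 7, 13, 4, 10, 9, 12, 8]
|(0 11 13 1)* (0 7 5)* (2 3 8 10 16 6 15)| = 42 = |(0 11 13 1 7 5)(2 3 8 10 16 6 15)|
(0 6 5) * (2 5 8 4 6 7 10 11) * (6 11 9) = [7, 1, 5, 3, 11, 0, 8, 10, 4, 6, 9, 2] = (0 7 10 9 6 8 4 11 2 5)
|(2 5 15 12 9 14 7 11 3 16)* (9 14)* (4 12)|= 10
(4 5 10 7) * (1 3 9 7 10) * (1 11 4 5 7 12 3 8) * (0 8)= (0 8 1)(3 9 12)(4 7 5 11)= [8, 0, 2, 9, 7, 11, 6, 5, 1, 12, 10, 4, 3]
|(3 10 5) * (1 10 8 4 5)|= 4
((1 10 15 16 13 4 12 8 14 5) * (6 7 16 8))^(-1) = (1 5 14 8 15 10)(4 13 16 7 6 12)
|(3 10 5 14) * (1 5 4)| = |(1 5 14 3 10 4)| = 6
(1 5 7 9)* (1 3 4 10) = [0, 5, 2, 4, 10, 7, 6, 9, 8, 3, 1] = (1 5 7 9 3 4 10)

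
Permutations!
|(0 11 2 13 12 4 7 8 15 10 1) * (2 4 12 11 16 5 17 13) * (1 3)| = 13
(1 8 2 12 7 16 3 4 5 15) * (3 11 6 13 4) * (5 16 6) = (1 8 2 12 7 6 13 4 16 11 5 15) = [0, 8, 12, 3, 16, 15, 13, 6, 2, 9, 10, 5, 7, 4, 14, 1, 11]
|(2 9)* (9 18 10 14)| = 5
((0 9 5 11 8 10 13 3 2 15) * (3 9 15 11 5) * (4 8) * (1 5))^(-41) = (0 15)(1 5)(2 3 9 13 10 8 4 11)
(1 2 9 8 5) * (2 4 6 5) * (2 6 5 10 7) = (1 4 5)(2 9 8 6 10 7) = [0, 4, 9, 3, 5, 1, 10, 2, 6, 8, 7]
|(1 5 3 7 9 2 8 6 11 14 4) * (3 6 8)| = |(1 5 6 11 14 4)(2 3 7 9)| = 12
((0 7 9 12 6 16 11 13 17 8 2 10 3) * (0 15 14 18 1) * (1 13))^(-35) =((0 7 9 12 6 16 11 1)(2 10 3 15 14 18 13 17 8))^(-35) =(0 16 9 1 6 7 11 12)(2 10 3 15 14 18 13 17 8)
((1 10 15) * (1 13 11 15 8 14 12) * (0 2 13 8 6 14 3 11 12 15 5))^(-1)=((0 2 13 12 1 10 6 14 15 8 3 11 5))^(-1)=(0 5 11 3 8 15 14 6 10 1 12 13 2)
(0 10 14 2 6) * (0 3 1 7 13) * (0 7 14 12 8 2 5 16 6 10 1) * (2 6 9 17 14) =(0 1 2 10 12 8 6 3)(5 16 9 17 14)(7 13) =[1, 2, 10, 0, 4, 16, 3, 13, 6, 17, 12, 11, 8, 7, 5, 15, 9, 14]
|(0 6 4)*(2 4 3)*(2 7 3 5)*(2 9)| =6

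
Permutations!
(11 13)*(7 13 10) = (7 13 11 10) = [0, 1, 2, 3, 4, 5, 6, 13, 8, 9, 7, 10, 12, 11]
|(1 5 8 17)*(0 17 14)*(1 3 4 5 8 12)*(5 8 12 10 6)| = |(0 17 3 4 8 14)(1 12)(5 10 6)| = 6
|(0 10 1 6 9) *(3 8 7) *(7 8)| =10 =|(0 10 1 6 9)(3 7)|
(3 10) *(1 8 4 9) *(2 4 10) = [0, 8, 4, 2, 9, 5, 6, 7, 10, 1, 3] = (1 8 10 3 2 4 9)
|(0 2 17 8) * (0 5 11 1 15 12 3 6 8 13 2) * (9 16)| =24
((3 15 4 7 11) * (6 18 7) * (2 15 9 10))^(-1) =(2 10 9 3 11 7 18 6 4 15)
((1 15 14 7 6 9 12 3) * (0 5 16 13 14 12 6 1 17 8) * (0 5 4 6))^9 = ((0 4 6 9)(1 15 12 3 17 8 5 16 13 14 7))^9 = (0 4 6 9)(1 14 16 8 3 15 7 13 5 17 12)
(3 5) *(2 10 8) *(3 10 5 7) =[0, 1, 5, 7, 4, 10, 6, 3, 2, 9, 8] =(2 5 10 8)(3 7)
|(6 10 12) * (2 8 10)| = |(2 8 10 12 6)| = 5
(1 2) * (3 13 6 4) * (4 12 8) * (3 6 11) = (1 2)(3 13 11)(4 6 12 8) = [0, 2, 1, 13, 6, 5, 12, 7, 4, 9, 10, 3, 8, 11]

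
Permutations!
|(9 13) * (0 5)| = 2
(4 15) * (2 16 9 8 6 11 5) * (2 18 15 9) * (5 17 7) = (2 16)(4 9 8 6 11 17 7 5 18 15) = [0, 1, 16, 3, 9, 18, 11, 5, 6, 8, 10, 17, 12, 13, 14, 4, 2, 7, 15]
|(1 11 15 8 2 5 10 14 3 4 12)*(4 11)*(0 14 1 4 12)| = 12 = |(0 14 3 11 15 8 2 5 10 1 12 4)|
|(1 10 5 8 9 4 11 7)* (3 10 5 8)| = 9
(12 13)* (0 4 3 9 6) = (0 4 3 9 6)(12 13) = [4, 1, 2, 9, 3, 5, 0, 7, 8, 6, 10, 11, 13, 12]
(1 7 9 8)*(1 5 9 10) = (1 7 10)(5 9 8) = [0, 7, 2, 3, 4, 9, 6, 10, 5, 8, 1]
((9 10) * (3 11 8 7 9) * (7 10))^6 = (3 8)(10 11)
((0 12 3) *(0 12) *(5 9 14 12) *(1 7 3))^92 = (1 7 3 5 9 14 12)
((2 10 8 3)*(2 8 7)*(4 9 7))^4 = ((2 10 4 9 7)(3 8))^4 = (2 7 9 4 10)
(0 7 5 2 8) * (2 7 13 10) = (0 13 10 2 8)(5 7) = [13, 1, 8, 3, 4, 7, 6, 5, 0, 9, 2, 11, 12, 10]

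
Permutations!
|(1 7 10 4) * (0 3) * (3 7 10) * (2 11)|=6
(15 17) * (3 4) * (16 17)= (3 4)(15 16 17)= [0, 1, 2, 4, 3, 5, 6, 7, 8, 9, 10, 11, 12, 13, 14, 16, 17, 15]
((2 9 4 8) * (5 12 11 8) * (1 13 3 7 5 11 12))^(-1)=((1 13 3 7 5)(2 9 4 11 8))^(-1)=(1 5 7 3 13)(2 8 11 4 9)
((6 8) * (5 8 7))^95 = (5 7 6 8)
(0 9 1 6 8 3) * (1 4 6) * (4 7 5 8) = (0 9 7 5 8 3)(4 6) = [9, 1, 2, 0, 6, 8, 4, 5, 3, 7]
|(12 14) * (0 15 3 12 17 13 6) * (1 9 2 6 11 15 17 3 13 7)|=21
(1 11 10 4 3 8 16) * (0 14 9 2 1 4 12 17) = [14, 11, 1, 8, 3, 5, 6, 7, 16, 2, 12, 10, 17, 13, 9, 15, 4, 0] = (0 14 9 2 1 11 10 12 17)(3 8 16 4)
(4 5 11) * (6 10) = (4 5 11)(6 10) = [0, 1, 2, 3, 5, 11, 10, 7, 8, 9, 6, 4]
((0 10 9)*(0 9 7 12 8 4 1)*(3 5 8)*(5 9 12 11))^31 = (0 1 4 8 5 11 7 10)(3 9 12)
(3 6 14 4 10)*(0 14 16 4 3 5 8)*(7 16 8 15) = (0 14 3 6 8)(4 10 5 15 7 16) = [14, 1, 2, 6, 10, 15, 8, 16, 0, 9, 5, 11, 12, 13, 3, 7, 4]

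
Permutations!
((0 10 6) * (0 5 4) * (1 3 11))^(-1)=((0 10 6 5 4)(1 3 11))^(-1)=(0 4 5 6 10)(1 11 3)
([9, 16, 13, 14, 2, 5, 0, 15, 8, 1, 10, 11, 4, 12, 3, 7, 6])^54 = [6, 9, 12, 3, 13, 5, 16, 7, 8, 0, 10, 11, 2, 4, 14, 15, 1]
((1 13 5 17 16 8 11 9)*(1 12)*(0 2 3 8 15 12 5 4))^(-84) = (17)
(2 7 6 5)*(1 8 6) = (1 8 6 5 2 7) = [0, 8, 7, 3, 4, 2, 5, 1, 6]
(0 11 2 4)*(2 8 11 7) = (0 7 2 4)(8 11) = [7, 1, 4, 3, 0, 5, 6, 2, 11, 9, 10, 8]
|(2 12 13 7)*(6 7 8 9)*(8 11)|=|(2 12 13 11 8 9 6 7)|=8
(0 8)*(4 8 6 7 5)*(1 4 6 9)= [9, 4, 2, 3, 8, 6, 7, 5, 0, 1]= (0 9 1 4 8)(5 6 7)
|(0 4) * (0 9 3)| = 4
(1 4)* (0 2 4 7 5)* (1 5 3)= (0 2 4 5)(1 7 3)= [2, 7, 4, 1, 5, 0, 6, 3]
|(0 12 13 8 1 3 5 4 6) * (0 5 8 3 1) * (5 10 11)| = 5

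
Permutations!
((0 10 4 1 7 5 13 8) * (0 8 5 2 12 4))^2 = (13)(1 2 4 7 12)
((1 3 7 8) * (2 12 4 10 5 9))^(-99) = ((1 3 7 8)(2 12 4 10 5 9))^(-99) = (1 3 7 8)(2 10)(4 9)(5 12)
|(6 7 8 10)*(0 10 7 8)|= 5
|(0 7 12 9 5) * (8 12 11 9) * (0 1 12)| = |(0 7 11 9 5 1 12 8)| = 8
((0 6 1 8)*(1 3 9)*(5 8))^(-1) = (0 8 5 1 9 3 6)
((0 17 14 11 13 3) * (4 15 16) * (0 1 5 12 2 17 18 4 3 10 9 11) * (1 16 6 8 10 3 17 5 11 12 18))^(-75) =((0 1 11 13 3 16 17 14)(2 5 18 4 15 6 8 10 9 12))^(-75) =(0 16 11 14 3 1 17 13)(2 6)(4 9)(5 8)(10 18)(12 15)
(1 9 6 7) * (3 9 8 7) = (1 8 7)(3 9 6) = [0, 8, 2, 9, 4, 5, 3, 1, 7, 6]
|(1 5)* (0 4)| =2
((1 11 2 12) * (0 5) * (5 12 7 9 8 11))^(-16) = ((0 12 1 5)(2 7 9 8 11))^(-16) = (12)(2 11 8 9 7)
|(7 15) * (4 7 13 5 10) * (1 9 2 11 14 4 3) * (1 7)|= 6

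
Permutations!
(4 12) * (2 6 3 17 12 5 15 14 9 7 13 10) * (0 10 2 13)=(0 10 13 2 6 3 17 12 4 5 15 14 9 7)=[10, 1, 6, 17, 5, 15, 3, 0, 8, 7, 13, 11, 4, 2, 9, 14, 16, 12]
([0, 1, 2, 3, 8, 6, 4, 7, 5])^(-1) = (4 6 5 8)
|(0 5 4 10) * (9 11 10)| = |(0 5 4 9 11 10)| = 6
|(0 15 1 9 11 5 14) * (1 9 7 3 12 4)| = |(0 15 9 11 5 14)(1 7 3 12 4)| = 30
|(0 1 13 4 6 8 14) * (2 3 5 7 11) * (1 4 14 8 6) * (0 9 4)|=5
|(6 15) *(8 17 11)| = 6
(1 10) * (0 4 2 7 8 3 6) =(0 4 2 7 8 3 6)(1 10) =[4, 10, 7, 6, 2, 5, 0, 8, 3, 9, 1]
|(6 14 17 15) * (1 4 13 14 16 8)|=|(1 4 13 14 17 15 6 16 8)|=9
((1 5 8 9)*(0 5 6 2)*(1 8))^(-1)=((0 5 1 6 2)(8 9))^(-1)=(0 2 6 1 5)(8 9)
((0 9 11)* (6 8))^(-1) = ((0 9 11)(6 8))^(-1) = (0 11 9)(6 8)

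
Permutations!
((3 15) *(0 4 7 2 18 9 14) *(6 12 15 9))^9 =(0 9 15 6 2 4 14 3 12 18 7)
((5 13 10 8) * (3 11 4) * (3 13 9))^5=((3 11 4 13 10 8 5 9))^5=(3 8 4 9 10 11 5 13)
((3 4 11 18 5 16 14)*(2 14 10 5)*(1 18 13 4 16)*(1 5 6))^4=(1 3)(2 10)(4 11 13)(6 14)(16 18)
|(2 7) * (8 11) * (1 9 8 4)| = 10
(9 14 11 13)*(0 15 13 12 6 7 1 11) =(0 15 13 9 14)(1 11 12 6 7) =[15, 11, 2, 3, 4, 5, 7, 1, 8, 14, 10, 12, 6, 9, 0, 13]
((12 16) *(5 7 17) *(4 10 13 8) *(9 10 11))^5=(4 8 13 10 9 11)(5 17 7)(12 16)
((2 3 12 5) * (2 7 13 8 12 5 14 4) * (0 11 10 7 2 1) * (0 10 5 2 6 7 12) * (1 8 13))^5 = (0 1 8 7 4 6 14 5 12 11 10)(2 3)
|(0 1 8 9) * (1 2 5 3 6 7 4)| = 10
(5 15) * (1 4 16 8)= (1 4 16 8)(5 15)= [0, 4, 2, 3, 16, 15, 6, 7, 1, 9, 10, 11, 12, 13, 14, 5, 8]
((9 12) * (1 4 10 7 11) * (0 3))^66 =(12)(1 4 10 7 11)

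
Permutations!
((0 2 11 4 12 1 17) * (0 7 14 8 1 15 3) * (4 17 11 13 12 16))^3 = (0 12)(1 7)(2 15)(3 13)(4 16)(8 17)(11 14)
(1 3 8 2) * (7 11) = (1 3 8 2)(7 11) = [0, 3, 1, 8, 4, 5, 6, 11, 2, 9, 10, 7]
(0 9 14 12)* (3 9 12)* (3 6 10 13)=(0 12)(3 9 14 6 10 13)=[12, 1, 2, 9, 4, 5, 10, 7, 8, 14, 13, 11, 0, 3, 6]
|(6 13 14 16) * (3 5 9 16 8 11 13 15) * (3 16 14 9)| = 30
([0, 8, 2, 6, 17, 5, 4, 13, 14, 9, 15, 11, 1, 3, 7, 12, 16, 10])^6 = (1 6)(3 12)(4 8)(7 10)(13 15)(14 17)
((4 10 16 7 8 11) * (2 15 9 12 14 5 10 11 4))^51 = ((2 15 9 12 14 5 10 16 7 8 4 11))^51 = (2 12 10 8)(4 15 14 16)(5 7 11 9)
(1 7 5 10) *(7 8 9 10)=(1 8 9 10)(5 7)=[0, 8, 2, 3, 4, 7, 6, 5, 9, 10, 1]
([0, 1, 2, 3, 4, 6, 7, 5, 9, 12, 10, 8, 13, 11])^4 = (5 6 7)(8 11 13 12 9)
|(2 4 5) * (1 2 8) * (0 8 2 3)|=|(0 8 1 3)(2 4 5)|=12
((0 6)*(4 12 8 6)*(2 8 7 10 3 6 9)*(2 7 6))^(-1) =((0 4 12 6)(2 8 9 7 10 3))^(-1) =(0 6 12 4)(2 3 10 7 9 8)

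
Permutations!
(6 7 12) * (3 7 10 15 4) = (3 7 12 6 10 15 4) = [0, 1, 2, 7, 3, 5, 10, 12, 8, 9, 15, 11, 6, 13, 14, 4]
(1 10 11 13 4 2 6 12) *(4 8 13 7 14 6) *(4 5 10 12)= (1 12)(2 5 10 11 7 14 6 4)(8 13)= [0, 12, 5, 3, 2, 10, 4, 14, 13, 9, 11, 7, 1, 8, 6]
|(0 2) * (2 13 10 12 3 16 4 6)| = 9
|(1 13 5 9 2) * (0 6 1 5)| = |(0 6 1 13)(2 5 9)| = 12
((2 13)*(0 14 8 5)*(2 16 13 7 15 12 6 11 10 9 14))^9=(0 14 11 15)(2 8 10 12)(5 9 6 7)(13 16)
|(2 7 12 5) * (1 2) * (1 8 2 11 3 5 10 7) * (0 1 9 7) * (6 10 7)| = 10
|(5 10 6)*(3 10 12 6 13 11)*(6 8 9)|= |(3 10 13 11)(5 12 8 9 6)|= 20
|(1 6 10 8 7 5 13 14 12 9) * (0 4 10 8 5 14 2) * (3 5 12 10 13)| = 8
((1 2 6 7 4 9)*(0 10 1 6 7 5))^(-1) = (0 5 6 9 4 7 2 1 10)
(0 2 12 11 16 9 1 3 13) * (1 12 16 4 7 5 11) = [2, 3, 16, 13, 7, 11, 6, 5, 8, 12, 10, 4, 1, 0, 14, 15, 9] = (0 2 16 9 12 1 3 13)(4 7 5 11)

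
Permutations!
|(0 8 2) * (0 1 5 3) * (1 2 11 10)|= |(0 8 11 10 1 5 3)|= 7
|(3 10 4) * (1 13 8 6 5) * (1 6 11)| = 12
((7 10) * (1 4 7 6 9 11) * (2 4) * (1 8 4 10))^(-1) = ((1 2 10 6 9 11 8 4 7))^(-1) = (1 7 4 8 11 9 6 10 2)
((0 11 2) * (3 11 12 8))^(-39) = (0 3)(2 8)(11 12)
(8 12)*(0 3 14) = (0 3 14)(8 12) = [3, 1, 2, 14, 4, 5, 6, 7, 12, 9, 10, 11, 8, 13, 0]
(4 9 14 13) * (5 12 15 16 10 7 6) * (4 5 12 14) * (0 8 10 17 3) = [8, 1, 2, 0, 9, 14, 12, 6, 10, 4, 7, 11, 15, 5, 13, 16, 17, 3] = (0 8 10 7 6 12 15 16 17 3)(4 9)(5 14 13)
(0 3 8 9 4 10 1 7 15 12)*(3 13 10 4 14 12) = (0 13 10 1 7 15 3 8 9 14 12) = [13, 7, 2, 8, 4, 5, 6, 15, 9, 14, 1, 11, 0, 10, 12, 3]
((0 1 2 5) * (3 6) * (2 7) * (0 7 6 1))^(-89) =(1 6 3)(2 5 7)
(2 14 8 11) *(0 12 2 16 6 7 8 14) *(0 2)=(0 12)(6 7 8 11 16)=[12, 1, 2, 3, 4, 5, 7, 8, 11, 9, 10, 16, 0, 13, 14, 15, 6]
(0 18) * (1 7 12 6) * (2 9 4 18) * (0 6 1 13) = [2, 7, 9, 3, 18, 5, 13, 12, 8, 4, 10, 11, 1, 0, 14, 15, 16, 17, 6] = (0 2 9 4 18 6 13)(1 7 12)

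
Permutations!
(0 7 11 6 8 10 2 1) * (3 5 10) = [7, 0, 1, 5, 4, 10, 8, 11, 3, 9, 2, 6] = (0 7 11 6 8 3 5 10 2 1)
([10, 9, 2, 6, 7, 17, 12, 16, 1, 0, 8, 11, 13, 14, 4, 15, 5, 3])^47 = (0 8 9 10 1)(3 16 14 6 5 4 12 17 7 13)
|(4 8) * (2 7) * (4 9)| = |(2 7)(4 8 9)| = 6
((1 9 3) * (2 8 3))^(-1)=((1 9 2 8 3))^(-1)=(1 3 8 2 9)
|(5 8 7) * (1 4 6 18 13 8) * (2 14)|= |(1 4 6 18 13 8 7 5)(2 14)|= 8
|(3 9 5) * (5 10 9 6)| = 6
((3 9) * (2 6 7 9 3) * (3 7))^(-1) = ((2 6 3 7 9))^(-1) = (2 9 7 3 6)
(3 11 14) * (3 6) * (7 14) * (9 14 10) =(3 11 7 10 9 14 6) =[0, 1, 2, 11, 4, 5, 3, 10, 8, 14, 9, 7, 12, 13, 6]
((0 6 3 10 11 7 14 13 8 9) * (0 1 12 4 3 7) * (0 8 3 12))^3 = (0 14 10 9 6 13 11 1 7 3 8)(4 12)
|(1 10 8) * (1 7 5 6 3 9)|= 8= |(1 10 8 7 5 6 3 9)|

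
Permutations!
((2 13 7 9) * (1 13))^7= ((1 13 7 9 2))^7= (1 7 2 13 9)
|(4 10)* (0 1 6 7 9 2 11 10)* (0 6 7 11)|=|(0 1 7 9 2)(4 6 11 10)|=20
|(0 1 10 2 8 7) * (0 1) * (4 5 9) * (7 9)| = |(1 10 2 8 9 4 5 7)| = 8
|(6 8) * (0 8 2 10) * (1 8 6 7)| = 12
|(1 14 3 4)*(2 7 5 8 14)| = 8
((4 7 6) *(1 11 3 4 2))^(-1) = ((1 11 3 4 7 6 2))^(-1) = (1 2 6 7 4 3 11)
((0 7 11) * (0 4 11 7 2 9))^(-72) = (11)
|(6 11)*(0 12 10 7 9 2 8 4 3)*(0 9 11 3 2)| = |(0 12 10 7 11 6 3 9)(2 8 4)| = 24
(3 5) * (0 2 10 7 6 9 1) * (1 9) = (0 2 10 7 6 1)(3 5) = [2, 0, 10, 5, 4, 3, 1, 6, 8, 9, 7]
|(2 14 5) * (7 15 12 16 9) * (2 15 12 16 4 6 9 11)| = 30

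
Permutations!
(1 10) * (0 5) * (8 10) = (0 5)(1 8 10) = [5, 8, 2, 3, 4, 0, 6, 7, 10, 9, 1]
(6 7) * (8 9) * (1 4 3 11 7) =[0, 4, 2, 11, 3, 5, 1, 6, 9, 8, 10, 7] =(1 4 3 11 7 6)(8 9)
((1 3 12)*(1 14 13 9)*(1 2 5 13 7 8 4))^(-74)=(1 14 4 12 8 3 7)(2 13)(5 9)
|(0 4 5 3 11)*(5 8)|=6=|(0 4 8 5 3 11)|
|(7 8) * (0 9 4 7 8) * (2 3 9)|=6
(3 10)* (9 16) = (3 10)(9 16) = [0, 1, 2, 10, 4, 5, 6, 7, 8, 16, 3, 11, 12, 13, 14, 15, 9]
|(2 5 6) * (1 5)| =4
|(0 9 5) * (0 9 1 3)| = |(0 1 3)(5 9)| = 6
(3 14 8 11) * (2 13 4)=[0, 1, 13, 14, 2, 5, 6, 7, 11, 9, 10, 3, 12, 4, 8]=(2 13 4)(3 14 8 11)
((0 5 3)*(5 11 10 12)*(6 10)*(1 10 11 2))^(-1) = ((0 2 1 10 12 5 3)(6 11))^(-1) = (0 3 5 12 10 1 2)(6 11)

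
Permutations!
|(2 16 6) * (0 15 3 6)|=|(0 15 3 6 2 16)|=6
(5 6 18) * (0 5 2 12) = (0 5 6 18 2 12) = [5, 1, 12, 3, 4, 6, 18, 7, 8, 9, 10, 11, 0, 13, 14, 15, 16, 17, 2]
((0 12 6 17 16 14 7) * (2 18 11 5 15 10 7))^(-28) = (0 10 5 18 14 17 12 7 15 11 2 16 6)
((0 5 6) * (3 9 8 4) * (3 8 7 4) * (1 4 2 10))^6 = (1 2 9 8)(3 4 10 7)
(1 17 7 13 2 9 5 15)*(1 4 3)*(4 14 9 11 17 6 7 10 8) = (1 6 7 13 2 11 17 10 8 4 3)(5 15 14 9) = [0, 6, 11, 1, 3, 15, 7, 13, 4, 5, 8, 17, 12, 2, 9, 14, 16, 10]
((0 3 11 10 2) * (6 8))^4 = ((0 3 11 10 2)(6 8))^4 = (0 2 10 11 3)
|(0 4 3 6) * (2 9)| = 4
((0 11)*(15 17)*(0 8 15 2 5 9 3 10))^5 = ((0 11 8 15 17 2 5 9 3 10))^5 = (0 2)(3 15)(5 11)(8 9)(10 17)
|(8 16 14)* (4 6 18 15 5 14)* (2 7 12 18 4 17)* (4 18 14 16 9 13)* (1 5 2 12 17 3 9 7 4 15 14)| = 16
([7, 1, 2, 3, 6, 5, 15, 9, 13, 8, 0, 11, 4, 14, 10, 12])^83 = [10, 1, 2, 3, 12, 5, 4, 0, 9, 7, 14, 11, 15, 8, 13, 6]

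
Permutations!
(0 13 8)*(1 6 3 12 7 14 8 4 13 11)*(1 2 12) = (0 11 2 12 7 14 8)(1 6 3)(4 13) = [11, 6, 12, 1, 13, 5, 3, 14, 0, 9, 10, 2, 7, 4, 8]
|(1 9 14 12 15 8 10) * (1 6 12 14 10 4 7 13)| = 10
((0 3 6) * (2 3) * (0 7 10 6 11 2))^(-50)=((2 3 11)(6 7 10))^(-50)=(2 3 11)(6 7 10)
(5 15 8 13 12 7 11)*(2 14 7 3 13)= (2 14 7 11 5 15 8)(3 13 12)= [0, 1, 14, 13, 4, 15, 6, 11, 2, 9, 10, 5, 3, 12, 7, 8]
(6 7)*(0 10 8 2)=(0 10 8 2)(6 7)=[10, 1, 0, 3, 4, 5, 7, 6, 2, 9, 8]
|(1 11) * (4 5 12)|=6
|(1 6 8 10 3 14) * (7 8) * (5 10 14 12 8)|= |(1 6 7 5 10 3 12 8 14)|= 9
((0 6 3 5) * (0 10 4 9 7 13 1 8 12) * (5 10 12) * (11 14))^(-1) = ((0 6 3 10 4 9 7 13 1 8 5 12)(11 14))^(-1) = (0 12 5 8 1 13 7 9 4 10 3 6)(11 14)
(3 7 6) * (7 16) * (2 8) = (2 8)(3 16 7 6) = [0, 1, 8, 16, 4, 5, 3, 6, 2, 9, 10, 11, 12, 13, 14, 15, 7]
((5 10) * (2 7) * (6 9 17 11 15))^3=((2 7)(5 10)(6 9 17 11 15))^3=(2 7)(5 10)(6 11 9 15 17)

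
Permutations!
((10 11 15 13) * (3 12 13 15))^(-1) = ((15)(3 12 13 10 11))^(-1) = (15)(3 11 10 13 12)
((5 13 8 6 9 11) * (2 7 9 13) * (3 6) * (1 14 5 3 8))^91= (1 14 5 2 7 9 11 3 6 13)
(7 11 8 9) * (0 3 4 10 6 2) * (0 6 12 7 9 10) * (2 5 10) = (0 3 4)(2 6 5 10 12 7 11 8) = [3, 1, 6, 4, 0, 10, 5, 11, 2, 9, 12, 8, 7]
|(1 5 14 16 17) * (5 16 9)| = |(1 16 17)(5 14 9)| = 3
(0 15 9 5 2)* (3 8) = (0 15 9 5 2)(3 8) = [15, 1, 0, 8, 4, 2, 6, 7, 3, 5, 10, 11, 12, 13, 14, 9]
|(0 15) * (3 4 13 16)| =|(0 15)(3 4 13 16)| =4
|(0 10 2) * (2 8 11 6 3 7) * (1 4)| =|(0 10 8 11 6 3 7 2)(1 4)| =8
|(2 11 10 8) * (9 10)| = 5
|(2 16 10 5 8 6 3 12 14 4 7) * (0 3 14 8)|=|(0 3 12 8 6 14 4 7 2 16 10 5)|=12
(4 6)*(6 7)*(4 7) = (6 7) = [0, 1, 2, 3, 4, 5, 7, 6]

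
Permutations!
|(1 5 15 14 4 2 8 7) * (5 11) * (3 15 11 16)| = |(1 16 3 15 14 4 2 8 7)(5 11)| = 18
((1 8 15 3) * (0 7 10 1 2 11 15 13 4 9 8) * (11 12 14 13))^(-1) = ((0 7 10 1)(2 12 14 13 4 9 8 11 15 3))^(-1) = (0 1 10 7)(2 3 15 11 8 9 4 13 14 12)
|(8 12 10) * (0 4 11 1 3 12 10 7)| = 14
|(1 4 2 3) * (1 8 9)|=6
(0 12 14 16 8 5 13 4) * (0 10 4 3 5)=(0 12 14 16 8)(3 5 13)(4 10)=[12, 1, 2, 5, 10, 13, 6, 7, 0, 9, 4, 11, 14, 3, 16, 15, 8]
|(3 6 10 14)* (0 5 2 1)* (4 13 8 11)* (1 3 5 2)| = 8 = |(0 2 3 6 10 14 5 1)(4 13 8 11)|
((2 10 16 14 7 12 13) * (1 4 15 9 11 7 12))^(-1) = (1 7 11 9 15 4)(2 13 12 14 16 10) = ((1 4 15 9 11 7)(2 10 16 14 12 13))^(-1)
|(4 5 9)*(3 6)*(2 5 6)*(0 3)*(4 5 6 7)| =|(0 3 2 6)(4 7)(5 9)| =4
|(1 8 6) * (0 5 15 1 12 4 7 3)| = |(0 5 15 1 8 6 12 4 7 3)| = 10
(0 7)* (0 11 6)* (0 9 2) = (0 7 11 6 9 2) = [7, 1, 0, 3, 4, 5, 9, 11, 8, 2, 10, 6]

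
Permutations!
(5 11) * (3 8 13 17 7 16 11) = (3 8 13 17 7 16 11 5) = [0, 1, 2, 8, 4, 3, 6, 16, 13, 9, 10, 5, 12, 17, 14, 15, 11, 7]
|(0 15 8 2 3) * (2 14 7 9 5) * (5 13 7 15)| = |(0 5 2 3)(7 9 13)(8 14 15)| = 12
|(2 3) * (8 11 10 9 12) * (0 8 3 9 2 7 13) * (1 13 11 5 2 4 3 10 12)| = |(0 8 5 2 9 1 13)(3 7 11 12 10 4)| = 42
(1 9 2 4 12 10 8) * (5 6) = (1 9 2 4 12 10 8)(5 6) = [0, 9, 4, 3, 12, 6, 5, 7, 1, 2, 8, 11, 10]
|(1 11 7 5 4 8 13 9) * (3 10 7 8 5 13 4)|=|(1 11 8 4 5 3 10 7 13 9)|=10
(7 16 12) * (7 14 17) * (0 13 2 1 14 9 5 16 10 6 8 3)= [13, 14, 1, 0, 4, 16, 8, 10, 3, 5, 6, 11, 9, 2, 17, 15, 12, 7]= (0 13 2 1 14 17 7 10 6 8 3)(5 16 12 9)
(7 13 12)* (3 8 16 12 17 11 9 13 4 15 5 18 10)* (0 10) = (0 10 3 8 16 12 7 4 15 5 18)(9 13 17 11) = [10, 1, 2, 8, 15, 18, 6, 4, 16, 13, 3, 9, 7, 17, 14, 5, 12, 11, 0]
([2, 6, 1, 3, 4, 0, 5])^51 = (0 2 1 6 5)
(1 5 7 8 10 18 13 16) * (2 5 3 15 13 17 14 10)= (1 3 15 13 16)(2 5 7 8)(10 18 17 14)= [0, 3, 5, 15, 4, 7, 6, 8, 2, 9, 18, 11, 12, 16, 10, 13, 1, 14, 17]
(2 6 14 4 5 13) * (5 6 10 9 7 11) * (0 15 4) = (0 15 4 6 14)(2 10 9 7 11 5 13) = [15, 1, 10, 3, 6, 13, 14, 11, 8, 7, 9, 5, 12, 2, 0, 4]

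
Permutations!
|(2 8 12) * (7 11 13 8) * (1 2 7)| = |(1 2)(7 11 13 8 12)| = 10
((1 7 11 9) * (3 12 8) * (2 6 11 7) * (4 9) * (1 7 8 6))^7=(1 2)(3 8 7 9 4 11 6 12)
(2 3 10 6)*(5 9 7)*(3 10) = (2 10 6)(5 9 7) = [0, 1, 10, 3, 4, 9, 2, 5, 8, 7, 6]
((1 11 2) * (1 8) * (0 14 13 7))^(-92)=((0 14 13 7)(1 11 2 8))^(-92)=(14)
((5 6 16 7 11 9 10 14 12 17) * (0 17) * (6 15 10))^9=(0 5 10 12 17 15 14)(6 9 11 7 16)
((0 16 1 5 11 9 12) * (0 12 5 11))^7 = ((0 16 1 11 9 5))^7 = (0 16 1 11 9 5)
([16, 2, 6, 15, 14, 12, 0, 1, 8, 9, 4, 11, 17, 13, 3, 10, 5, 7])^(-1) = [6, 7, 1, 14, 10, 16, 2, 17, 8, 9, 15, 11, 5, 13, 4, 3, 0, 12]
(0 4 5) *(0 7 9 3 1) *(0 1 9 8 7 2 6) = [4, 1, 6, 9, 5, 2, 0, 8, 7, 3] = (0 4 5 2 6)(3 9)(7 8)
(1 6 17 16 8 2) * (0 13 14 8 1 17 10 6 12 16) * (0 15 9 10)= (0 13 14 8 2 17 15 9 10 6)(1 12 16)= [13, 12, 17, 3, 4, 5, 0, 7, 2, 10, 6, 11, 16, 14, 8, 9, 1, 15]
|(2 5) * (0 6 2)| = |(0 6 2 5)| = 4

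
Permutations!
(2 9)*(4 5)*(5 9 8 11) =(2 8 11 5 4 9) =[0, 1, 8, 3, 9, 4, 6, 7, 11, 2, 10, 5]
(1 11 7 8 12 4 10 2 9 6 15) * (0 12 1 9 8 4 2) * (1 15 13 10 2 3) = (0 12 3 1 11 7 4 2 8 15 9 6 13 10) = [12, 11, 8, 1, 2, 5, 13, 4, 15, 6, 0, 7, 3, 10, 14, 9]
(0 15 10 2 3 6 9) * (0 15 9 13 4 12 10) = [9, 1, 3, 6, 12, 5, 13, 7, 8, 15, 2, 11, 10, 4, 14, 0] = (0 9 15)(2 3 6 13 4 12 10)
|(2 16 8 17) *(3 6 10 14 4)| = 20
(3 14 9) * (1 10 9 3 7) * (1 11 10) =(3 14)(7 11 10 9) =[0, 1, 2, 14, 4, 5, 6, 11, 8, 7, 9, 10, 12, 13, 3]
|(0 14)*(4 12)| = 2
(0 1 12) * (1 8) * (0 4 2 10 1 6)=(0 8 6)(1 12 4 2 10)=[8, 12, 10, 3, 2, 5, 0, 7, 6, 9, 1, 11, 4]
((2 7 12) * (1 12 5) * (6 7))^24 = (12)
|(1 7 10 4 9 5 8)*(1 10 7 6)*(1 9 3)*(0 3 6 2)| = 12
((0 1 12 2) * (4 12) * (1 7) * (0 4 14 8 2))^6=((0 7 1 14 8 2 4 12))^6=(0 4 8 1)(2 14 7 12)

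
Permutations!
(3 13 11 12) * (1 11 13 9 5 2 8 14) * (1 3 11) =(2 8 14 3 9 5)(11 12) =[0, 1, 8, 9, 4, 2, 6, 7, 14, 5, 10, 12, 11, 13, 3]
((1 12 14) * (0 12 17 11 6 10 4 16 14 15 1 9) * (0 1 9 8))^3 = ((0 12 15 9 1 17 11 6 10 4 16 14 8))^3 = (0 9 11 4 8 15 17 10 14 12 1 6 16)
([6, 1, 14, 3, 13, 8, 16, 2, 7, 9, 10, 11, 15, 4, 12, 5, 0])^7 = [6, 1, 2, 3, 13, 5, 16, 7, 8, 9, 10, 11, 12, 4, 14, 15, 0]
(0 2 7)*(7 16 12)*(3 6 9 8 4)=(0 2 16 12 7)(3 6 9 8 4)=[2, 1, 16, 6, 3, 5, 9, 0, 4, 8, 10, 11, 7, 13, 14, 15, 12]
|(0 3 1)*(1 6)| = |(0 3 6 1)| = 4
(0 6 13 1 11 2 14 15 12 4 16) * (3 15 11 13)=[6, 13, 14, 15, 16, 5, 3, 7, 8, 9, 10, 2, 4, 1, 11, 12, 0]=(0 6 3 15 12 4 16)(1 13)(2 14 11)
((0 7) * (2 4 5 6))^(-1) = ((0 7)(2 4 5 6))^(-1) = (0 7)(2 6 5 4)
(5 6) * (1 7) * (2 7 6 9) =(1 6 5 9 2 7) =[0, 6, 7, 3, 4, 9, 5, 1, 8, 2]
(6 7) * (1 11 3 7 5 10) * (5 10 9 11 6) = (1 6 10)(3 7 5 9 11) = [0, 6, 2, 7, 4, 9, 10, 5, 8, 11, 1, 3]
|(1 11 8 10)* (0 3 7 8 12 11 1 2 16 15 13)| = |(0 3 7 8 10 2 16 15 13)(11 12)| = 18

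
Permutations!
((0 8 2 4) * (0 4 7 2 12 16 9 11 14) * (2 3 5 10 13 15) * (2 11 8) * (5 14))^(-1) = (0 14 3 7 2)(5 11 15 13 10)(8 9 16 12)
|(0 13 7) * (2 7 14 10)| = 6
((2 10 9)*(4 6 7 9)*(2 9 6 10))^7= ((4 10)(6 7))^7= (4 10)(6 7)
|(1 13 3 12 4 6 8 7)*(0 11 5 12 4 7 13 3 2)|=12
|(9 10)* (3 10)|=3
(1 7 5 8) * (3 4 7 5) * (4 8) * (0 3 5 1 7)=(0 3 8 7 5 4)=[3, 1, 2, 8, 0, 4, 6, 5, 7]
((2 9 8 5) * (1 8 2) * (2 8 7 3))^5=(1 8 2 7 5 9 3)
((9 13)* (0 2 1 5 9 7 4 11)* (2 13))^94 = ((0 13 7 4 11)(1 5 9 2))^94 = (0 11 4 7 13)(1 9)(2 5)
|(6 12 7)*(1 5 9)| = |(1 5 9)(6 12 7)| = 3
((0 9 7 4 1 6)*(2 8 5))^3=(0 4)(1 9)(6 7)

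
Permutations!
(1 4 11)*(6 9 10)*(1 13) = [0, 4, 2, 3, 11, 5, 9, 7, 8, 10, 6, 13, 12, 1] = (1 4 11 13)(6 9 10)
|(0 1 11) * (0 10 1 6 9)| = 3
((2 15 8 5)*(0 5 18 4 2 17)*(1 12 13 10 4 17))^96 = (18)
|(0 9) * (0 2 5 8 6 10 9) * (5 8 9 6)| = 4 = |(2 8 5 9)(6 10)|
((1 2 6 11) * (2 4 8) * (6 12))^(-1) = (1 11 6 12 2 8 4)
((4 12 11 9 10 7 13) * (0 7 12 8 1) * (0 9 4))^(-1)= (0 13 7)(1 8 4 11 12 10 9)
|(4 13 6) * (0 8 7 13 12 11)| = 8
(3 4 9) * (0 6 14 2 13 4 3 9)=(0 6 14 2 13 4)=[6, 1, 13, 3, 0, 5, 14, 7, 8, 9, 10, 11, 12, 4, 2]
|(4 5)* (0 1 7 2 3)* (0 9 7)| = |(0 1)(2 3 9 7)(4 5)| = 4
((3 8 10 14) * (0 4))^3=((0 4)(3 8 10 14))^3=(0 4)(3 14 10 8)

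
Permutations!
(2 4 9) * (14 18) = [0, 1, 4, 3, 9, 5, 6, 7, 8, 2, 10, 11, 12, 13, 18, 15, 16, 17, 14] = (2 4 9)(14 18)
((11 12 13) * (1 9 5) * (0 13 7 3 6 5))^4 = ((0 13 11 12 7 3 6 5 1 9))^4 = (0 7 1 11 6)(3 9 12 5 13)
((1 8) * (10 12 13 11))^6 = ((1 8)(10 12 13 11))^6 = (10 13)(11 12)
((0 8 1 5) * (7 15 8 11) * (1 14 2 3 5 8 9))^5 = ((0 11 7 15 9 1 8 14 2 3 5))^5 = (0 1 5 9 3 15 2 7 14 11 8)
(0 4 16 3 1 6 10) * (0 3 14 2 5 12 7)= [4, 6, 5, 1, 16, 12, 10, 0, 8, 9, 3, 11, 7, 13, 2, 15, 14]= (0 4 16 14 2 5 12 7)(1 6 10 3)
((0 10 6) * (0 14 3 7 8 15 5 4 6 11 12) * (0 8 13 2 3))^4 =((0 10 11 12 8 15 5 4 6 14)(2 3 7 13))^4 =(0 8 6 11 5)(4 10 15 14 12)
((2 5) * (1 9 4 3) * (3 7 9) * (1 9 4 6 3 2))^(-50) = (1 2 5)(3 9 6) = ((1 2 5)(3 9 6)(4 7))^(-50)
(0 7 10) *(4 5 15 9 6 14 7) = (0 4 5 15 9 6 14 7 10) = [4, 1, 2, 3, 5, 15, 14, 10, 8, 6, 0, 11, 12, 13, 7, 9]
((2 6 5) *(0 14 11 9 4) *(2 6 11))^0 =((0 14 2 11 9 4)(5 6))^0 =(14)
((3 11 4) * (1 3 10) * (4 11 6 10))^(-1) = (11)(1 10 6 3)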